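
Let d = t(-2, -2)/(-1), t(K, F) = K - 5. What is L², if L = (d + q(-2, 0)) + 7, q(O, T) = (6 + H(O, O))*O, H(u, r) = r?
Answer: 36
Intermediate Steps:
t(K, F) = -5 + K
q(O, T) = O*(6 + O) (q(O, T) = (6 + O)*O = O*(6 + O))
d = 7 (d = (-5 - 2)/(-1) = -7*(-1) = 7)
L = 6 (L = (7 - 2*(6 - 2)) + 7 = (7 - 2*4) + 7 = (7 - 8) + 7 = -1 + 7 = 6)
L² = 6² = 36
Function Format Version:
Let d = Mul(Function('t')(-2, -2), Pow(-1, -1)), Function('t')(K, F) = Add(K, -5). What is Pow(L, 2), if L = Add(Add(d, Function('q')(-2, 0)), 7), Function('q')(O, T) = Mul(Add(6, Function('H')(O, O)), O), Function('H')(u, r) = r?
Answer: 36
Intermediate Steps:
Function('t')(K, F) = Add(-5, K)
Function('q')(O, T) = Mul(O, Add(6, O)) (Function('q')(O, T) = Mul(Add(6, O), O) = Mul(O, Add(6, O)))
d = 7 (d = Mul(Add(-5, -2), Pow(-1, -1)) = Mul(-7, -1) = 7)
L = 6 (L = Add(Add(7, Mul(-2, Add(6, -2))), 7) = Add(Add(7, Mul(-2, 4)), 7) = Add(Add(7, -8), 7) = Add(-1, 7) = 6)
Pow(L, 2) = Pow(6, 2) = 36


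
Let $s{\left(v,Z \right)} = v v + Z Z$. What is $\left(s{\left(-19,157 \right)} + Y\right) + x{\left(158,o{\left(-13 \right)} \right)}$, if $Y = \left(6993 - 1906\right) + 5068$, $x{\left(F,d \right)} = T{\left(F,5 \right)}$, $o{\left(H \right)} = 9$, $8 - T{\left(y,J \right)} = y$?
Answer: $35015$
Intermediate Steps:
$T{\left(y,J \right)} = 8 - y$
$x{\left(F,d \right)} = 8 - F$
$Y = 10155$ ($Y = 5087 + 5068 = 10155$)
$s{\left(v,Z \right)} = Z^{2} + v^{2}$ ($s{\left(v,Z \right)} = v^{2} + Z^{2} = Z^{2} + v^{2}$)
$\left(s{\left(-19,157 \right)} + Y\right) + x{\left(158,o{\left(-13 \right)} \right)} = \left(\left(157^{2} + \left(-19\right)^{2}\right) + 10155\right) + \left(8 - 158\right) = \left(\left(24649 + 361\right) + 10155\right) + \left(8 - 158\right) = \left(25010 + 10155\right) - 150 = 35165 - 150 = 35015$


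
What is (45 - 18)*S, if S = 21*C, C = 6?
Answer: 3402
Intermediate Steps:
S = 126 (S = 21*6 = 126)
(45 - 18)*S = (45 - 18)*126 = 27*126 = 3402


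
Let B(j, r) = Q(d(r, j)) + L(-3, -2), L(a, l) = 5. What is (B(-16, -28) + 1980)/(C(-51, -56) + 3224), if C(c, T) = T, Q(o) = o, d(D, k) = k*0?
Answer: 1985/3168 ≈ 0.62658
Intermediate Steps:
d(D, k) = 0
B(j, r) = 5 (B(j, r) = 0 + 5 = 5)
(B(-16, -28) + 1980)/(C(-51, -56) + 3224) = (5 + 1980)/(-56 + 3224) = 1985/3168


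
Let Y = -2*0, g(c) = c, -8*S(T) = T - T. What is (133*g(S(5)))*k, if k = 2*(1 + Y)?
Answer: 0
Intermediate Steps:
S(T) = 0 (S(T) = -(T - T)/8 = -⅛*0 = 0)
Y = 0
k = 2 (k = 2*(1 + 0) = 2*1 = 2)
(133*g(S(5)))*k = (133*0)*2 = 0*2 = 0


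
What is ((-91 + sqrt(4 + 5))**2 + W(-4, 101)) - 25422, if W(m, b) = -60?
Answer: -17738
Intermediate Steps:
((-91 + sqrt(4 + 5))**2 + W(-4, 101)) - 25422 = ((-91 + sqrt(4 + 5))**2 - 60) - 25422 = ((-91 + sqrt(9))**2 - 60) - 25422 = ((-91 + 3)**2 - 60) - 25422 = ((-88)**2 - 60) - 25422 = (7744 - 60) - 25422 = 7684 - 25422 = -17738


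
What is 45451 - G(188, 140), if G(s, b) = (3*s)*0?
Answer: 45451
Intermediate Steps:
G(s, b) = 0
45451 - G(188, 140) = 45451 - 1*0 = 45451 + 0 = 45451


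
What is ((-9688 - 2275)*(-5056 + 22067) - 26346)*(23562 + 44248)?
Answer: -13801297353590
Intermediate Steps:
((-9688 - 2275)*(-5056 + 22067) - 26346)*(23562 + 44248) = (-11963*17011 - 26346)*67810 = (-203502593 - 26346)*67810 = -203528939*67810 = -13801297353590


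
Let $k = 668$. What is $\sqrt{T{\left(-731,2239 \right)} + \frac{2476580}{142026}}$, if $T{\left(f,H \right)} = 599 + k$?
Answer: $\frac{\sqrt{6477220783893}}{71013} \approx 35.839$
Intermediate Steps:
$T{\left(f,H \right)} = 1267$ ($T{\left(f,H \right)} = 599 + 668 = 1267$)
$\sqrt{T{\left(-731,2239 \right)} + \frac{2476580}{142026}} = \sqrt{1267 + \frac{2476580}{142026}} = \sqrt{1267 + 2476580 \cdot \frac{1}{142026}} = \sqrt{1267 + \frac{1238290}{71013}} = \sqrt{\frac{91211761}{71013}} = \frac{\sqrt{6477220783893}}{71013}$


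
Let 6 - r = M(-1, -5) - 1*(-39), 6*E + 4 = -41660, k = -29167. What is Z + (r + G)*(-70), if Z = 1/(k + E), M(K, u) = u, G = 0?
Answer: 70777559/36111 ≈ 1960.0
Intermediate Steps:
E = -6944 (E = -⅔ + (⅙)*(-41660) = -⅔ - 20830/3 = -6944)
r = -28 (r = 6 - (-5 - 1*(-39)) = 6 - (-5 + 39) = 6 - 1*34 = 6 - 34 = -28)
Z = -1/36111 (Z = 1/(-29167 - 6944) = 1/(-36111) = -1/36111 ≈ -2.7692e-5)
Z + (r + G)*(-70) = -1/36111 + (-28 + 0)*(-70) = -1/36111 - 28*(-70) = -1/36111 + 1960 = 70777559/36111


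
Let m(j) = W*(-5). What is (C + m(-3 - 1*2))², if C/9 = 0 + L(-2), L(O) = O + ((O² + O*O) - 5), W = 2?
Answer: 1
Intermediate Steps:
m(j) = -10 (m(j) = 2*(-5) = -10)
L(O) = -5 + O + 2*O² (L(O) = O + ((O² + O²) - 5) = O + (2*O² - 5) = O + (-5 + 2*O²) = -5 + O + 2*O²)
C = 9 (C = 9*(0 + (-5 - 2 + 2*(-2)²)) = 9*(0 + (-5 - 2 + 2*4)) = 9*(0 + (-5 - 2 + 8)) = 9*(0 + 1) = 9*1 = 9)
(C + m(-3 - 1*2))² = (9 - 10)² = (-1)² = 1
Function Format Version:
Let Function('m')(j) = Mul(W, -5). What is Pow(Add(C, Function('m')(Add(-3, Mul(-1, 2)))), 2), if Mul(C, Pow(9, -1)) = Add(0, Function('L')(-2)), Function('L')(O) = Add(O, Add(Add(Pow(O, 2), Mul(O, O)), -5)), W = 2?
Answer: 1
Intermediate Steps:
Function('m')(j) = -10 (Function('m')(j) = Mul(2, -5) = -10)
Function('L')(O) = Add(-5, O, Mul(2, Pow(O, 2))) (Function('L')(O) = Add(O, Add(Add(Pow(O, 2), Pow(O, 2)), -5)) = Add(O, Add(Mul(2, Pow(O, 2)), -5)) = Add(O, Add(-5, Mul(2, Pow(O, 2)))) = Add(-5, O, Mul(2, Pow(O, 2))))
C = 9 (C = Mul(9, Add(0, Add(-5, -2, Mul(2, Pow(-2, 2))))) = Mul(9, Add(0, Add(-5, -2, Mul(2, 4)))) = Mul(9, Add(0, Add(-5, -2, 8))) = Mul(9, Add(0, 1)) = Mul(9, 1) = 9)
Pow(Add(C, Function('m')(Add(-3, Mul(-1, 2)))), 2) = Pow(Add(9, -10), 2) = Pow(-1, 2) = 1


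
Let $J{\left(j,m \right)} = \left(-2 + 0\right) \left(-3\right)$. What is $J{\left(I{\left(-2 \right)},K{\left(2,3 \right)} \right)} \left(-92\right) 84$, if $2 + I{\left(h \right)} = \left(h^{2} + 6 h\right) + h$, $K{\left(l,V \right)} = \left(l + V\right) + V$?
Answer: $-46368$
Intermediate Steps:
$K{\left(l,V \right)} = l + 2 V$ ($K{\left(l,V \right)} = \left(V + l\right) + V = l + 2 V$)
$I{\left(h \right)} = -2 + h^{2} + 7 h$ ($I{\left(h \right)} = -2 + \left(\left(h^{2} + 6 h\right) + h\right) = -2 + \left(h^{2} + 7 h\right) = -2 + h^{2} + 7 h$)
$J{\left(j,m \right)} = 6$ ($J{\left(j,m \right)} = \left(-2\right) \left(-3\right) = 6$)
$J{\left(I{\left(-2 \right)},K{\left(2,3 \right)} \right)} \left(-92\right) 84 = 6 \left(-92\right) 84 = \left(-552\right) 84 = -46368$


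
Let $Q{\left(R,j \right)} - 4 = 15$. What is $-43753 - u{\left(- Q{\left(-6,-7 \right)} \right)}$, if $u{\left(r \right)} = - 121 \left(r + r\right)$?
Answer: $-48351$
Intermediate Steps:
$Q{\left(R,j \right)} = 19$ ($Q{\left(R,j \right)} = 4 + 15 = 19$)
$u{\left(r \right)} = - 242 r$ ($u{\left(r \right)} = - 121 \cdot 2 r = - 242 r$)
$-43753 - u{\left(- Q{\left(-6,-7 \right)} \right)} = -43753 - - 242 \left(\left(-1\right) 19\right) = -43753 - \left(-242\right) \left(-19\right) = -43753 - 4598 = -48351$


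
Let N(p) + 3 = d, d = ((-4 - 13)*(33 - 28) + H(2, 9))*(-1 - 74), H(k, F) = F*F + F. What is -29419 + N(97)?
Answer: -29797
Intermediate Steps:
H(k, F) = F + F**2 (H(k, F) = F**2 + F = F + F**2)
d = -375 (d = ((-4 - 13)*(33 - 28) + 9*(1 + 9))*(-1 - 74) = (-17*5 + 9*10)*(-75) = (-85 + 90)*(-75) = 5*(-75) = -375)
N(p) = -378 (N(p) = -3 - 375 = -378)
-29419 + N(97) = -29419 - 378 = -29797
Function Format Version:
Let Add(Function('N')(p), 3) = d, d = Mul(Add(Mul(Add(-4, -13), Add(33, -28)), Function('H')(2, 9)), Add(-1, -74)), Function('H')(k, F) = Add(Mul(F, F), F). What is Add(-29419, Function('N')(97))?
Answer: -29797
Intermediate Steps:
Function('H')(k, F) = Add(F, Pow(F, 2)) (Function('H')(k, F) = Add(Pow(F, 2), F) = Add(F, Pow(F, 2)))
d = -375 (d = Mul(Add(Mul(Add(-4, -13), Add(33, -28)), Mul(9, Add(1, 9))), Add(-1, -74)) = Mul(Add(Mul(-17, 5), Mul(9, 10)), -75) = Mul(Add(-85, 90), -75) = Mul(5, -75) = -375)
Function('N')(p) = -378 (Function('N')(p) = Add(-3, -375) = -378)
Add(-29419, Function('N')(97)) = Add(-29419, -378) = -29797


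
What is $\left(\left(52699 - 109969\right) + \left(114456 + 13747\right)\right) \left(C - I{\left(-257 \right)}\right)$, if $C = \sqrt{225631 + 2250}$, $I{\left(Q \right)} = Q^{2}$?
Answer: $-4685053717 + 70933 \sqrt{227881} \approx -4.6512 \cdot 10^{9}$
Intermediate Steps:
$C = \sqrt{227881} \approx 477.37$
$\left(\left(52699 - 109969\right) + \left(114456 + 13747\right)\right) \left(C - I{\left(-257 \right)}\right) = \left(\left(52699 - 109969\right) + \left(114456 + 13747\right)\right) \left(\sqrt{227881} - \left(-257\right)^{2}\right) = \left(\left(52699 - 109969\right) + 128203\right) \left(\sqrt{227881} - 66049\right) = \left(-57270 + 128203\right) \left(\sqrt{227881} - 66049\right) = 70933 \left(-66049 + \sqrt{227881}\right) = -4685053717 + 70933 \sqrt{227881}$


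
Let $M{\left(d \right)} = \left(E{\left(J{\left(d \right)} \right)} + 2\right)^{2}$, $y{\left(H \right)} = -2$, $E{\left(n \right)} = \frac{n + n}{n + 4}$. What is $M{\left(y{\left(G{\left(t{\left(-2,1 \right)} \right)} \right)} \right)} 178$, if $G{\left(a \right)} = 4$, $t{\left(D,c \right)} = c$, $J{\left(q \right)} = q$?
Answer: $0$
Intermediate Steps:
$E{\left(n \right)} = \frac{2 n}{4 + n}$
$M{\left(d \right)} = \left(2 + \frac{2 d}{4 + d}\right)^{2}$ ($M{\left(d \right)} = \left(\frac{2 d}{4 + d} + 2\right)^{2} = \left(2 + \frac{2 d}{4 + d}\right)^{2}$)
$M{\left(y{\left(G{\left(t{\left(-2,1 \right)} \right)} \right)} \right)} 178 = \frac{16 \left(2 - 2\right)^{2}}{\left(4 - 2\right)^{2}} \cdot 178 = \frac{16 \cdot 0^{2}}{4} \cdot 178 = 16 \cdot 0 \cdot \frac{1}{4} \cdot 178 = 0 \cdot 178 = 0$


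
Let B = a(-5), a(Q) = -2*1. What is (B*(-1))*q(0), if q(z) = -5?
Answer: -10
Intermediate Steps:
a(Q) = -2
B = -2
(B*(-1))*q(0) = -2*(-1)*(-5) = 2*(-5) = -10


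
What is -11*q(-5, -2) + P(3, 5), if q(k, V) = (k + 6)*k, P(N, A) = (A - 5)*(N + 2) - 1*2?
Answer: 53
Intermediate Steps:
P(N, A) = -2 + (-5 + A)*(2 + N) (P(N, A) = (-5 + A)*(2 + N) - 2 = -2 + (-5 + A)*(2 + N))
q(k, V) = k*(6 + k) (q(k, V) = (6 + k)*k = k*(6 + k))
-11*q(-5, -2) + P(3, 5) = -(-55)*(6 - 5) + (-12 - 5*3 + 2*5 + 5*3) = -(-55) + (-12 - 15 + 10 + 15) = -11*(-5) - 2 = 55 - 2 = 53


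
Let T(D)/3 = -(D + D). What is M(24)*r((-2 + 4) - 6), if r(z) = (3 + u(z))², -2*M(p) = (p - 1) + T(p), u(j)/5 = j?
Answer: 34969/2 ≈ 17485.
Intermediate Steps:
u(j) = 5*j
T(D) = -6*D (T(D) = 3*(-(D + D)) = 3*(-2*D) = -6*D)
M(p) = ½ + 5*p/2 (M(p) = -((p - 1) - 6*p)/2 = -((-1 + p) - 6*p)/2 = -(-1 - 5*p)/2 = ½ + 5*p/2)
r(z) = (3 + 5*z)²
M(24)*r((-2 + 4) - 6) = (½ + (5/2)*24)*(3 + 5*((-2 + 4) - 6))² = (½ + 60)*(3 + 5*(2 - 6))² = 121*(3 + 5*(-4))²/2 = 121*(3 - 20)²/2 = (121/2)*(-17)² = (121/2)*289 = 34969/2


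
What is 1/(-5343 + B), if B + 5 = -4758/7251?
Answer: -2417/12927702 ≈ -0.00018696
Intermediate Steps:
B = -13671/2417 (B = -5 - 4758/7251 = -5 - 4758*1/7251 = -5 - 1586/2417 = -13671/2417 ≈ -5.6562)
1/(-5343 + B) = 1/(-5343 - 13671/2417) = 1/(-12927702/2417) = -2417/12927702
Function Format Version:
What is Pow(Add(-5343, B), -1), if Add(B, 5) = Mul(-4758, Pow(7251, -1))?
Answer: Rational(-2417, 12927702) ≈ -0.00018696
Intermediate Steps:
B = Rational(-13671, 2417) (B = Add(-5, Mul(-4758, Pow(7251, -1))) = Add(-5, Mul(-4758, Rational(1, 7251))) = Add(-5, Rational(-1586, 2417)) = Rational(-13671, 2417) ≈ -5.6562)
Pow(Add(-5343, B), -1) = Pow(Add(-5343, Rational(-13671, 2417)), -1) = Pow(Rational(-12927702, 2417), -1) = Rational(-2417, 12927702)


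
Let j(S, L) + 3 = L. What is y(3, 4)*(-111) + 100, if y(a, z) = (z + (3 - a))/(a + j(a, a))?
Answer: -48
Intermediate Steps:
j(S, L) = -3 + L
y(a, z) = (3 + z - a)/(-3 + 2*a) (y(a, z) = (z + (3 - a))/(a + (-3 + a)) = (3 + z - a)/(-3 + 2*a))
y(3, 4)*(-111) + 100 = ((3 + 4 - 1*3)/(-3 + 2*3))*(-111) + 100 = ((3 + 4 - 3)/(-3 + 6))*(-111) + 100 = (4/3)*(-111) + 100 = -148 + 100 = -48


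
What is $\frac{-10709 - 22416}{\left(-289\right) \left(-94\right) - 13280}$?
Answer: $- \frac{625}{262} \approx -2.3855$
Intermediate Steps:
$\frac{-10709 - 22416}{\left(-289\right) \left(-94\right) - 13280} = - \frac{33125}{27166 + \left(-19863 + 6583\right)} = - \frac{33125}{27166 - 13280} = - \frac{33125}{13886} = \left(-33125\right) \frac{1}{13886} = - \frac{625}{262}$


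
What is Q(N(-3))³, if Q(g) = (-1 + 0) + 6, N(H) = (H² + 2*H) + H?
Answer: 125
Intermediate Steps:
N(H) = H² + 3*H
Q(g) = 5 (Q(g) = -1 + 6 = 5)
Q(N(-3))³ = 5³ = 125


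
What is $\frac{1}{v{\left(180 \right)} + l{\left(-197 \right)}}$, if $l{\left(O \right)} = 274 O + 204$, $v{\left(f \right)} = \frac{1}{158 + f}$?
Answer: $- \frac{338}{18175611} \approx -1.8596 \cdot 10^{-5}$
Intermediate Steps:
$l{\left(O \right)} = 204 + 274 O$
$\frac{1}{v{\left(180 \right)} + l{\left(-197 \right)}} = \frac{1}{\frac{1}{158 + 180} + \left(204 + 274 \left(-197\right)\right)} = \frac{1}{\frac{1}{338} + \left(204 - 53978\right)} = \frac{1}{\frac{1}{338} - 53774} = \frac{1}{- \frac{18175611}{338}} = - \frac{338}{18175611}$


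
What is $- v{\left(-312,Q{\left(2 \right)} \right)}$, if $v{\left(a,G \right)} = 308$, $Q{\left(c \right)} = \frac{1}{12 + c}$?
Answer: $-308$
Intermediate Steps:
$- v{\left(-312,Q{\left(2 \right)} \right)} = \left(-1\right) 308 = -308$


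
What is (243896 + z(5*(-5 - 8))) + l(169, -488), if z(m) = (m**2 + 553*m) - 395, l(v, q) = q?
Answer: 211293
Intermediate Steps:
z(m) = -395 + m**2 + 553*m
(243896 + z(5*(-5 - 8))) + l(169, -488) = (243896 + (-395 + (5*(-5 - 8))**2 + 553*(5*(-5 - 8)))) - 488 = (243896 + (-395 + (5*(-13))**2 + 553*(5*(-13)))) - 488 = (243896 + (-395 + (-65)**2 + 553*(-65))) - 488 = (243896 + (-395 + 4225 - 35945)) - 488 = (243896 - 32115) - 488 = 211781 - 488 = 211293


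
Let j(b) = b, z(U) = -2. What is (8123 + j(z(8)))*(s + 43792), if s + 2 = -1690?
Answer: 341894100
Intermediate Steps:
s = -1692 (s = -2 - 1690 = -1692)
(8123 + j(z(8)))*(s + 43792) = (8123 - 2)*(-1692 + 43792) = 8121*42100 = 341894100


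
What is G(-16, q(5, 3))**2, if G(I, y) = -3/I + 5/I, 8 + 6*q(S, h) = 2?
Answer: 1/64 ≈ 0.015625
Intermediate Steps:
q(S, h) = -1 (q(S, h) = -4/3 + (1/6)*2 = -4/3 + 1/3 = -1)
G(I, y) = 2/I
G(-16, q(5, 3))**2 = (2/(-16))**2 = (2*(-1/16))**2 = (-1/8)**2 = 1/64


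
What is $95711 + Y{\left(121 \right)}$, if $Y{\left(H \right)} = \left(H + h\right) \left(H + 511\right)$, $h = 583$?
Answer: $540639$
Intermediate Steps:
$Y{\left(H \right)} = \left(511 + H\right) \left(583 + H\right)$ ($Y{\left(H \right)} = \left(H + 583\right) \left(H + 511\right) = \left(583 + H\right) \left(511 + H\right) = \left(511 + H\right) \left(583 + H\right)$)
$95711 + Y{\left(121 \right)} = 95711 + \left(297913 + 121^{2} + 1094 \cdot 121\right) = 95711 + \left(297913 + 14641 + 132374\right) = 95711 + 444928 = 540639$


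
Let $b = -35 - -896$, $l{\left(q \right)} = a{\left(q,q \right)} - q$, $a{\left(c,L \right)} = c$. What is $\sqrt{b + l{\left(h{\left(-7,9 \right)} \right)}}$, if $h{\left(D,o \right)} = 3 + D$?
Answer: $\sqrt{861} \approx 29.343$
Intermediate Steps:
$l{\left(q \right)} = 0$ ($l{\left(q \right)} = q - q = 0$)
$b = 861$ ($b = -35 + 896 = 861$)
$\sqrt{b + l{\left(h{\left(-7,9 \right)} \right)}} = \sqrt{861 + 0} = \sqrt{861}$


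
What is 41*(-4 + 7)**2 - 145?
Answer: 224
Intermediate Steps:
41*(-4 + 7)**2 - 145 = 41*3**2 - 145 = 41*9 - 145 = 369 - 145 = 224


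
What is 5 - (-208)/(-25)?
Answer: -83/25 ≈ -3.3200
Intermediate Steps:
5 - (-208)/(-25) = 5 - (-208)*(-1)/25 = 5 - 13*16/25 = 5 - 208/25 = -83/25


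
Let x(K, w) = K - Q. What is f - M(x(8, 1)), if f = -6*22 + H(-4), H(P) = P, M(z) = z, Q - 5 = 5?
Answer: -134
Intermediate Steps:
Q = 10 (Q = 5 + 5 = 10)
x(K, w) = -10 + K (x(K, w) = K - 1*10 = K - 10 = -10 + K)
f = -136 (f = -6*22 - 4 = -132 - 4 = -136)
f - M(x(8, 1)) = -136 - (-10 + 8) = -136 - 1*(-2) = -136 + 2 = -134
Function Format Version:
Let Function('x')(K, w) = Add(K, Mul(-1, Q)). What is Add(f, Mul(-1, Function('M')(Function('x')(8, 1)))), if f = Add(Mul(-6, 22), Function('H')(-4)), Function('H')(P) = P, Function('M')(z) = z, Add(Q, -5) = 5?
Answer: -134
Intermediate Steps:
Q = 10 (Q = Add(5, 5) = 10)
Function('x')(K, w) = Add(-10, K) (Function('x')(K, w) = Add(K, Mul(-1, 10)) = Add(K, -10) = Add(-10, K))
f = -136 (f = Add(Mul(-6, 22), -4) = Add(-132, -4) = -136)
Add(f, Mul(-1, Function('M')(Function('x')(8, 1)))) = Add(-136, Mul(-1, Add(-10, 8))) = Add(-136, Mul(-1, -2)) = Add(-136, 2) = -134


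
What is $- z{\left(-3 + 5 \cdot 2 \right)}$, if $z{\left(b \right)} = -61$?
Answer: $61$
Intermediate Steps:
$- z{\left(-3 + 5 \cdot 2 \right)} = \left(-1\right) \left(-61\right) = 61$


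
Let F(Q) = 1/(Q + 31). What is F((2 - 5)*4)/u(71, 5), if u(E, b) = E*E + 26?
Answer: 1/96273 ≈ 1.0387e-5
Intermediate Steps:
u(E, b) = 26 + E² (u(E, b) = E² + 26 = 26 + E²)
F(Q) = 1/(31 + Q)
F((2 - 5)*4)/u(71, 5) = 1/((31 + (2 - 5)*4)*(26 + 71²)) = 1/((31 - 3*4)*(26 + 5041)) = 1/((31 - 12)*5067) = (1/5067)/19 = (1/19)*(1/5067) = 1/96273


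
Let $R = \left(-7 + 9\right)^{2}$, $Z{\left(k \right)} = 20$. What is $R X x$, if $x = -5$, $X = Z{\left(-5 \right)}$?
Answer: $-400$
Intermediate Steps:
$X = 20$
$R = 4$ ($R = 2^{2} = 4$)
$R X x = 4 \cdot 20 \left(-5\right) = 4 \left(-100\right) = -400$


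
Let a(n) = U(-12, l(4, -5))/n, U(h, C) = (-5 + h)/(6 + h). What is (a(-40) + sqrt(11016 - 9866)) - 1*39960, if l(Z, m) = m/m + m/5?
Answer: -9590417/240 + 5*sqrt(46) ≈ -39926.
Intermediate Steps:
l(Z, m) = 1 + m/5 (l(Z, m) = 1 + m*(1/5) = 1 + m/5)
U(h, C) = (-5 + h)/(6 + h)
a(n) = 17/(6*n) (a(n) = ((-5 - 12)/(6 - 12))/n = (-17/(-6))/n = (-1/6*(-17))/n = 17/(6*n))
(a(-40) + sqrt(11016 - 9866)) - 1*39960 = ((17/6)/(-40) + sqrt(11016 - 9866)) - 1*39960 = ((17/6)*(-1/40) + sqrt(1150)) - 39960 = (-17/240 + 5*sqrt(46)) - 39960 = -9590417/240 + 5*sqrt(46)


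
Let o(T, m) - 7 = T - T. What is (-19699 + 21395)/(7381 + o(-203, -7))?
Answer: 424/1847 ≈ 0.22956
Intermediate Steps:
o(T, m) = 7 (o(T, m) = 7 + (T - T) = 7 + 0 = 7)
(-19699 + 21395)/(7381 + o(-203, -7)) = (-19699 + 21395)/(7381 + 7) = 1696/7388 = 1696*(1/7388) = 424/1847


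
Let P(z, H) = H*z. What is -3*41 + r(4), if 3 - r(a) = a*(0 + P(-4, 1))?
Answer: -104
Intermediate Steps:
r(a) = 3 + 4*a (r(a) = 3 - a*(0 + 1*(-4)) = 3 - a*(0 - 4) = 3 - a*(-4) = 3 - (-4)*a = 3 + 4*a)
-3*41 + r(4) = -3*41 + (3 + 4*4) = -123 + (3 + 16) = -123 + 19 = -104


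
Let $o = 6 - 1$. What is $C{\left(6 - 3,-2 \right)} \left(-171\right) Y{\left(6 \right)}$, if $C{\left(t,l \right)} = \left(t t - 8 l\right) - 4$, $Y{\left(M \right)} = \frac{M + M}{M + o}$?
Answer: $- \frac{43092}{11} \approx -3917.5$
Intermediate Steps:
$o = 5$ ($o = 6 - 1 = 5$)
$Y{\left(M \right)} = \frac{2 M}{5 + M}$ ($Y{\left(M \right)} = \frac{M + M}{M + 5} = \frac{2 M}{5 + M}$)
$C{\left(t,l \right)} = -4 + t^{2} - 8 l$ ($C{\left(t,l \right)} = \left(t^{2} - 8 l\right) - 4 = -4 + t^{2} - 8 l$)
$C{\left(6 - 3,-2 \right)} \left(-171\right) Y{\left(6 \right)} = \left(-4 + \left(6 - 3\right)^{2} - -16\right) \left(-171\right) 2 \cdot 6 \frac{1}{5 + 6} = \left(-4 + 3^{2} + 16\right) \left(-171\right) 2 \cdot 6 \cdot \frac{1}{11} = \left(-4 + 9 + 16\right) \left(-171\right) 2 \cdot 6 \cdot \frac{1}{11} = 21 \left(-171\right) \frac{12}{11} = \left(-3591\right) \frac{12}{11} = - \frac{43092}{11}$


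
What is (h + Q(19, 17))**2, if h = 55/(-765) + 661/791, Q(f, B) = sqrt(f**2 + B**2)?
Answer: 9528811918474/14646566529 + 924320*sqrt(26)/121023 ≈ 689.53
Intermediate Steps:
Q(f, B) = sqrt(B**2 + f**2)
h = 92432/121023 (h = 55*(-1/765) + 661*(1/791) = -11/153 + 661/791 = 92432/121023 ≈ 0.76376)
(h + Q(19, 17))**2 = (92432/121023 + sqrt(17**2 + 19**2))**2 = (92432/121023 + sqrt(289 + 361))**2 = (92432/121023 + sqrt(650))**2 = (92432/121023 + 5*sqrt(26))**2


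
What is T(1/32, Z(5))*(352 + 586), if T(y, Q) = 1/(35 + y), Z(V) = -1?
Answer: 30016/1121 ≈ 26.776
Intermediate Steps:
T(1/32, Z(5))*(352 + 586) = (352 + 586)/(35 + 1/32) = 938/(35 + 1/32) = 938/(1121/32) = (32/1121)*938 = 30016/1121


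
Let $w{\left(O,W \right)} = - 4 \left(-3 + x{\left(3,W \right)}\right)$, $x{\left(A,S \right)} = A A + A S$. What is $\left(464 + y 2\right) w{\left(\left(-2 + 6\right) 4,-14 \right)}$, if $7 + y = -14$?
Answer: $60768$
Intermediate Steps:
$y = -21$ ($y = -7 - 14 = -21$)
$x{\left(A,S \right)} = A^{2} + A S$
$w{\left(O,W \right)} = -24 - 12 W$ ($w{\left(O,W \right)} = - 4 \left(-3 + 3 \left(3 + W\right)\right) = - 4 \left(-3 + \left(9 + 3 W\right)\right) = - 4 \left(6 + 3 W\right) = -24 - 12 W$)
$\left(464 + y 2\right) w{\left(\left(-2 + 6\right) 4,-14 \right)} = \left(464 - 42\right) \left(-24 - -168\right) = \left(464 - 42\right) \left(-24 + 168\right) = 422 \cdot 144 = 60768$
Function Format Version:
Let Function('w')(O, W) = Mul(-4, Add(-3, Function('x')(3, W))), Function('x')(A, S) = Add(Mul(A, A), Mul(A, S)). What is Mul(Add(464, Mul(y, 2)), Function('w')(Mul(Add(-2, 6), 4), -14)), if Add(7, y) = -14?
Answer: 60768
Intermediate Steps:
y = -21 (y = Add(-7, -14) = -21)
Function('x')(A, S) = Add(Pow(A, 2), Mul(A, S))
Function('w')(O, W) = Add(-24, Mul(-12, W)) (Function('w')(O, W) = Mul(-4, Add(-3, Mul(3, Add(3, W)))) = Mul(-4, Add(-3, Add(9, Mul(3, W)))) = Mul(-4, Add(6, Mul(3, W))) = Add(-24, Mul(-12, W)))
Mul(Add(464, Mul(y, 2)), Function('w')(Mul(Add(-2, 6), 4), -14)) = Mul(Add(464, Mul(-21, 2)), Add(-24, Mul(-12, -14))) = Mul(Add(464, -42), Add(-24, 168)) = Mul(422, 144) = 60768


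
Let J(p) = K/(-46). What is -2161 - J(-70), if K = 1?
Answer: -99405/46 ≈ -2161.0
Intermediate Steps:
J(p) = -1/46 (J(p) = 1/(-46) = 1*(-1/46) = -1/46)
-2161 - J(-70) = -2161 - 1*(-1/46) = -2161 + 1/46 = -99405/46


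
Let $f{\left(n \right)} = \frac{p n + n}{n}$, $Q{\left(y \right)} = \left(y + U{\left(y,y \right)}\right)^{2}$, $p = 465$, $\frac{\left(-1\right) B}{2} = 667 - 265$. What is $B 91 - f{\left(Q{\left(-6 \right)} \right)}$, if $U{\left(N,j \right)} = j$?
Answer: $-73630$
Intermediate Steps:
$B = -804$ ($B = - 2 \left(667 - 265\right) = \left(-2\right) 402 = -804$)
$Q{\left(y \right)} = 4 y^{2}$ ($Q{\left(y \right)} = \left(y + y\right)^{2} = \left(2 y\right)^{2} = 4 y^{2}$)
$f{\left(n \right)} = 466$ ($f{\left(n \right)} = \frac{465 n + n}{n} = \frac{466 n}{n} = 466$)
$B 91 - f{\left(Q{\left(-6 \right)} \right)} = \left(-804\right) 91 - 466 = -73164 - 466 = -73630$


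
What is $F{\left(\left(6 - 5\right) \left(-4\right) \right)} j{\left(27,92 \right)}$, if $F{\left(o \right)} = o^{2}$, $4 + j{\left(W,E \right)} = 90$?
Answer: $1376$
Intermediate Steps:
$j{\left(W,E \right)} = 86$ ($j{\left(W,E \right)} = -4 + 90 = 86$)
$F{\left(\left(6 - 5\right) \left(-4\right) \right)} j{\left(27,92 \right)} = \left(\left(6 - 5\right) \left(-4\right)\right)^{2} \cdot 86 = \left(1 \left(-4\right)\right)^{2} \cdot 86 = \left(-4\right)^{2} \cdot 86 = 16 \cdot 86 = 1376$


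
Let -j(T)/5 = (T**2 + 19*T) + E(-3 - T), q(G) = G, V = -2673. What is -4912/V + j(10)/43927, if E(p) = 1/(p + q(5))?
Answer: 1695161957/939334968 ≈ 1.8046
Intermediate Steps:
E(p) = 1/(5 + p) (E(p) = 1/(p + 5) = 1/(5 + p))
j(T) = -95*T - 5*T**2 - 5/(2 - T) (j(T) = -5*((T**2 + 19*T) + 1/(5 + (-3 - T))) = -5*((T**2 + 19*T) + 1/(2 - T)) = -5*(T**2 + 1/(2 - T) + 19*T) = -95*T - 5*T**2 - 5/(2 - T))
-4912/V + j(10)/43927 = -4912/(-2673) + (5*(1 - 1*10*(-2 + 10)*(19 + 10))/(-2 + 10))/43927 = -4912*(-1/2673) + (5*(1 - 1*10*8*29)/8)*(1/43927) = 4912/2673 + (5*(1/8)*(1 - 2320))*(1/43927) = 4912/2673 + (5*(1/8)*(-2319))*(1/43927) = 4912/2673 - 11595/8*1/43927 = 4912/2673 - 11595/351416 = 1695161957/939334968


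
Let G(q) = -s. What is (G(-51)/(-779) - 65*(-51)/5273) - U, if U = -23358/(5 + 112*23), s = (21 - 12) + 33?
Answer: 103183625217/10601888527 ≈ 9.7326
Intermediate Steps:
s = 42 (s = 9 + 33 = 42)
G(q) = -42 (G(q) = -1*42 = -42)
U = -23358/2581 (U = -23358/(5 + 2576) = -23358/2581 ≈ -9.0500)
(G(-51)/(-779) - 65*(-51)/5273) - U = (-42/(-779) - 65*(-51)/5273) - 1*(-23358/2581) = (-42*(-1/779) + 3315*(1/5273)) + 23358/2581 = (42/779 + 3315/5273) + 23358/2581 = 2803851/4107667 + 23358/2581 = 103183625217/10601888527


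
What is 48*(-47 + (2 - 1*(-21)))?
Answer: -1152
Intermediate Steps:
48*(-47 + (2 - 1*(-21))) = 48*(-47 + (2 + 21)) = 48*(-47 + 23) = 48*(-24) = -1152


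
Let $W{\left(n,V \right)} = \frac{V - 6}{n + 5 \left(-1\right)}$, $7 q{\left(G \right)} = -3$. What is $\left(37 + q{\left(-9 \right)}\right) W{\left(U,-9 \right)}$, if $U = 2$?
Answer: $\frac{1280}{7} \approx 182.86$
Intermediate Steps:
$q{\left(G \right)} = - \frac{3}{7}$ ($q{\left(G \right)} = \frac{1}{7} \left(-3\right) = - \frac{3}{7}$)
$W{\left(n,V \right)} = \frac{-6 + V}{-5 + n}$ ($W{\left(n,V \right)} = \frac{-6 + V}{n - 5} = \frac{-6 + V}{-5 + n}$)
$\left(37 + q{\left(-9 \right)}\right) W{\left(U,-9 \right)} = \left(37 - \frac{3}{7}\right) \frac{-6 - 9}{-5 + 2} = \frac{256 \frac{1}{-3} \left(-15\right)}{7} = \frac{256 \left(\left(- \frac{1}{3}\right) \left(-15\right)\right)}{7} = \frac{256}{7} \cdot 5 = \frac{1280}{7}$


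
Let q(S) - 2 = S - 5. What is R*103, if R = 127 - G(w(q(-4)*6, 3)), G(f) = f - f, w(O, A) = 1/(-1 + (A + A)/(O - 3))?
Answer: 13081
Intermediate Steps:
q(S) = -3 + S (q(S) = 2 + (S - 5) = 2 + (-5 + S) = -3 + S)
w(O, A) = 1/(-1 + 2*A/(-3 + O)) (w(O, A) = 1/(-1 + (2*A)/(-3 + O)) = 1/(-1 + 2*A/(-3 + O)))
G(f) = 0
R = 127 (R = 127 - 1*0 = 127 + 0 = 127)
R*103 = 127*103 = 13081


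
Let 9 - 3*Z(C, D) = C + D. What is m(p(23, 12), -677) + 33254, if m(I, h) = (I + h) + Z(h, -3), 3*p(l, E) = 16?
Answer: 32812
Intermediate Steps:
Z(C, D) = 3 - C/3 - D/3 (Z(C, D) = 3 - (C + D)/3 = 3 + (-C/3 - D/3) = 3 - C/3 - D/3)
p(l, E) = 16/3 (p(l, E) = (⅓)*16 = 16/3)
m(I, h) = 4 + I + 2*h/3 (m(I, h) = (I + h) + (3 - h/3 - ⅓*(-3)) = (I + h) + (3 - h/3 + 1) = (I + h) + (4 - h/3) = 4 + I + 2*h/3)
m(p(23, 12), -677) + 33254 = (4 + 16/3 + (⅔)*(-677)) + 33254 = (4 + 16/3 - 1354/3) + 33254 = -442 + 33254 = 32812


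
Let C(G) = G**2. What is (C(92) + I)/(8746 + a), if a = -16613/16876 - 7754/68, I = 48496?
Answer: 3268273664/495232177 ≈ 6.5995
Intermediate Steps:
a = -32996547/286892 (a = -16613*1/16876 - 7754*1/68 = -16613/16876 - 3877/34 = -32996547/286892 ≈ -115.01)
(C(92) + I)/(8746 + a) = (92**2 + 48496)/(8746 - 32996547/286892) = (8464 + 48496)/(2476160885/286892) = 56960*(286892/2476160885) = 3268273664/495232177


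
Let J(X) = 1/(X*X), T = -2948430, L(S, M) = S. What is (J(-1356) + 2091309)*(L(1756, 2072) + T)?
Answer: -5665518747265033225/919368 ≈ -6.1624e+12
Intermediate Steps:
J(X) = X⁻²
(J(-1356) + 2091309)*(L(1756, 2072) + T) = ((-1356)⁻² + 2091309)*(1756 - 2948430) = (1/1838736 + 2091309)*(-2946674) = (3845365145425/1838736)*(-2946674) = -5665518747265033225/919368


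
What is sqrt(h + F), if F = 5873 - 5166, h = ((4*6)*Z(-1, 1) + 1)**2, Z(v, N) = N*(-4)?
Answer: 2*sqrt(2433) ≈ 98.651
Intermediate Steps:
Z(v, N) = -4*N
h = 9025 (h = ((4*6)*(-4*1) + 1)**2 = (24*(-4) + 1)**2 = (-96 + 1)**2 = (-95)**2 = 9025)
F = 707
sqrt(h + F) = sqrt(9025 + 707) = sqrt(9732) = 2*sqrt(2433)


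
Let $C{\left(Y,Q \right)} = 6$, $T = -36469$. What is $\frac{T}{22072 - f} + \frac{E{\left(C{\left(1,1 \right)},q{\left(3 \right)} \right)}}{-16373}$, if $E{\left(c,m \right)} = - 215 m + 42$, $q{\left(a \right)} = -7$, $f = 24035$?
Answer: $\frac{84867168}{4591457} \approx 18.484$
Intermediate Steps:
$E{\left(c,m \right)} = 42 - 215 m$
$\frac{T}{22072 - f} + \frac{E{\left(C{\left(1,1 \right)},q{\left(3 \right)} \right)}}{-16373} = - \frac{36469}{22072 - 24035} + \frac{42 - -1505}{-16373} = - \frac{36469}{22072 - 24035} + \left(42 + 1505\right) \left(- \frac{1}{16373}\right) = - \frac{36469}{-1963} + 1547 \left(- \frac{1}{16373}\right) = \left(-36469\right) \left(- \frac{1}{1963}\right) - \frac{221}{2339} = \frac{36469}{1963} - \frac{221}{2339} = \frac{84867168}{4591457}$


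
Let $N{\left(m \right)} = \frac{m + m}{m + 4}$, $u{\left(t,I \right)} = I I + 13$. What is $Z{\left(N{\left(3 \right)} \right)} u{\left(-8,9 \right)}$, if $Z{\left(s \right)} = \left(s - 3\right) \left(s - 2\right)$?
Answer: $\frac{11280}{49} \approx 230.2$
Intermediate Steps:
$u{\left(t,I \right)} = 13 + I^{2}$ ($u{\left(t,I \right)} = I^{2} + 13 = 13 + I^{2}$)
$N{\left(m \right)} = \frac{2 m}{4 + m}$
$Z{\left(s \right)} = \left(-3 + s\right) \left(-2 + s\right)$
$Z{\left(N{\left(3 \right)} \right)} u{\left(-8,9 \right)} = \left(6 + \left(2 \cdot 3 \frac{1}{4 + 3}\right)^{2} - 5 \cdot 2 \cdot 3 \frac{1}{4 + 3}\right) \left(13 + 9^{2}\right) = \left(6 + \left(2 \cdot 3 \cdot \frac{1}{7}\right)^{2} - 5 \cdot 2 \cdot 3 \cdot \frac{1}{7}\right) \left(13 + 81\right) = \left(6 + \left(2 \cdot 3 \cdot \frac{1}{7}\right)^{2} - 5 \cdot 2 \cdot 3 \cdot \frac{1}{7}\right) 94 = \left(6 + \left(\frac{6}{7}\right)^{2} - \frac{30}{7}\right) 94 = \left(6 + \frac{36}{49} - \frac{30}{7}\right) 94 = \frac{120}{49} \cdot 94 = \frac{11280}{49}$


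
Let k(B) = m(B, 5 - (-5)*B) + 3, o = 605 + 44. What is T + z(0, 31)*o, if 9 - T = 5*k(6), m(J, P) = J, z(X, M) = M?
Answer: 20083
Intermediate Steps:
o = 649
k(B) = 3 + B (k(B) = B + 3 = 3 + B)
T = -36 (T = 9 - 5*(3 + 6) = 9 - 5*9 = 9 - 1*45 = 9 - 45 = -36)
T + z(0, 31)*o = -36 + 31*649 = -36 + 20119 = 20083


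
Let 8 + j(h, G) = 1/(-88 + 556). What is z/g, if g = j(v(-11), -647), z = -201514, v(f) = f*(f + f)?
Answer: 4963608/197 ≈ 25196.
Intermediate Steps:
v(f) = 2*f² (v(f) = f*(2*f) = 2*f²)
j(h, G) = -3743/468 (j(h, G) = -8 + 1/(-88 + 556) = -8 + 1/468 = -3743/468)
g = -3743/468 ≈ -7.9979
z/g = -201514/(-3743/468) = -201514*(-468/3743) = 4963608/197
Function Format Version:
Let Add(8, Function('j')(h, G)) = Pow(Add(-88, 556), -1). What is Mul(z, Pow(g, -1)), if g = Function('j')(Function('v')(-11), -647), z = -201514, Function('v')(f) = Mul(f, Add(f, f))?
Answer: Rational(4963608, 197) ≈ 25196.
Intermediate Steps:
Function('v')(f) = Mul(2, Pow(f, 2)) (Function('v')(f) = Mul(f, Mul(2, f)) = Mul(2, Pow(f, 2)))
Function('j')(h, G) = Rational(-3743, 468) (Function('j')(h, G) = Add(-8, Pow(Add(-88, 556), -1)) = Add(-8, Pow(468, -1)) = Add(-8, Rational(1, 468)) = Rational(-3743, 468))
g = Rational(-3743, 468) ≈ -7.9979
Mul(z, Pow(g, -1)) = Mul(-201514, Pow(Rational(-3743, 468), -1)) = Mul(-201514, Rational(-468, 3743)) = Rational(4963608, 197)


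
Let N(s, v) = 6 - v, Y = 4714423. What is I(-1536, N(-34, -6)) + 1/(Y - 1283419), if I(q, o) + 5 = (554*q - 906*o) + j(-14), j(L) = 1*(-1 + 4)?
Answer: -2956901005271/3431004 ≈ -8.6182e+5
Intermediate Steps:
j(L) = 3 (j(L) = 1*3 = 3)
I(q, o) = -2 - 906*o + 554*q (I(q, o) = -5 + ((554*q - 906*o) + 3) = -5 + ((-906*o + 554*q) + 3) = -5 + (3 - 906*o + 554*q) = -2 - 906*o + 554*q)
I(-1536, N(-34, -6)) + 1/(Y - 1283419) = (-2 - 906*(6 - 1*(-6)) + 554*(-1536)) + 1/(4714423 - 1283419) = (-2 - 906*(6 + 6) - 850944) + 1/3431004 = (-2 - 906*12 - 850944) + 1/3431004 = (-2 - 10872 - 850944) + 1/3431004 = -861818 + 1/3431004 = -2956901005271/3431004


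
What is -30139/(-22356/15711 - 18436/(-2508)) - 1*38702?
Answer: -77481461129/1769539 ≈ -43786.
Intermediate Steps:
-30139/(-22356/15711 - 18436/(-2508)) - 1*38702 = -30139/(-22356*1/15711 - 18436*(-1/2508)) - 38702 = -30139/(-7452/5237 + 419/57) - 38702 = -30139/1769539/298509 - 38702 = -30139*298509/1769539 - 38702 = -8996762751/1769539 - 38702 = -77481461129/1769539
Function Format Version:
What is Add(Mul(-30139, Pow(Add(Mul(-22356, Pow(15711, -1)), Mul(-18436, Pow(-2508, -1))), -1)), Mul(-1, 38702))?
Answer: Rational(-77481461129, 1769539) ≈ -43786.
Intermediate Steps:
Add(Mul(-30139, Pow(Add(Mul(-22356, Pow(15711, -1)), Mul(-18436, Pow(-2508, -1))), -1)), Mul(-1, 38702)) = Add(Mul(-30139, Pow(Add(Mul(-22356, Rational(1, 15711)), Mul(-18436, Rational(-1, 2508))), -1)), -38702) = Add(Mul(-30139, Pow(Add(Rational(-7452, 5237), Rational(419, 57)), -1)), -38702) = Add(Mul(-30139, Pow(Rational(1769539, 298509), -1)), -38702) = Add(Mul(-30139, Rational(298509, 1769539)), -38702) = Add(Rational(-8996762751, 1769539), -38702) = Rational(-77481461129, 1769539)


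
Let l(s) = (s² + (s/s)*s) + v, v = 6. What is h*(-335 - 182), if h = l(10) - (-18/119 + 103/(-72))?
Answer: -520846997/8568 ≈ -60790.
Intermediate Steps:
l(s) = 6 + s + s² (l(s) = (s² + (s/s)*s) + 6 = (s² + 1*s) + 6 = (s² + s) + 6 = (s + s²) + 6 = 6 + s + s²)
h = 1007441/8568 (h = (6 + 10 + 10²) - (-18/119 + 103/(-72)) = (6 + 10 + 100) - (-18*1/119 + 103*(-1/72)) = 116 - (-18/119 - 103/72) = 116 - 1*(-13553/8568) = 116 + 13553/8568 = 1007441/8568 ≈ 117.58)
h*(-335 - 182) = 1007441*(-335 - 182)/8568 = (1007441/8568)*(-517) = -520846997/8568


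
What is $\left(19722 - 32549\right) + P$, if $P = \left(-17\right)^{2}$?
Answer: $-12538$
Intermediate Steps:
$P = 289$
$\left(19722 - 32549\right) + P = \left(19722 - 32549\right) + 289 = -12827 + 289 = -12538$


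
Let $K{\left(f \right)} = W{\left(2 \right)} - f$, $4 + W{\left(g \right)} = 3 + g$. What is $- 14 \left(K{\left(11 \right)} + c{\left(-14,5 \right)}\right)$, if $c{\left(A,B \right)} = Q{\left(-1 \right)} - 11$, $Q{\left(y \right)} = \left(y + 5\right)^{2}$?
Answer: $70$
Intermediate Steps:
$W{\left(g \right)} = -1 + g$ ($W{\left(g \right)} = -4 + \left(3 + g\right) = -1 + g$)
$Q{\left(y \right)} = \left(5 + y\right)^{2}$
$K{\left(f \right)} = 1 - f$ ($K{\left(f \right)} = \left(-1 + 2\right) - f = 1 - f$)
$c{\left(A,B \right)} = 5$ ($c{\left(A,B \right)} = \left(5 - 1\right)^{2} - 11 = 4^{2} - 11 = 16 - 11 = 5$)
$- 14 \left(K{\left(11 \right)} + c{\left(-14,5 \right)}\right) = - 14 \left(\left(1 - 11\right) + 5\right) = - 14 \left(-10 + 5\right) = \left(-14\right) \left(-5\right) = 70$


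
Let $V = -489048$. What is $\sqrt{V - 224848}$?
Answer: $2 i \sqrt{178474} \approx 844.92 i$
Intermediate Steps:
$\sqrt{V - 224848} = \sqrt{-489048 - 224848} = \sqrt{-713896} = 2 i \sqrt{178474}$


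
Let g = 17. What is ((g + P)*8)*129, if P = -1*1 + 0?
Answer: 16512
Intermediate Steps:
P = -1 (P = -1 + 0 = -1)
((g + P)*8)*129 = ((17 - 1)*8)*129 = (16*8)*129 = 128*129 = 16512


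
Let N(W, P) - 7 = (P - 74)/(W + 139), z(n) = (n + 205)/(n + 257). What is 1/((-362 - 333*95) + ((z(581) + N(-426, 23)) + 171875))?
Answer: 120253/16821725065 ≈ 7.1487e-6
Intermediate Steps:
z(n) = (205 + n)/(257 + n)
N(W, P) = 7 + (-74 + P)/(139 + W) (N(W, P) = 7 + (P - 74)/(W + 139) = 7 + (-74 + P)/(139 + W))
1/((-362 - 333*95) + ((z(581) + N(-426, 23)) + 171875)) = 1/((-362 - 333*95) + (((205 + 581)/(257 + 581) + (899 + 23 + 7*(-426))/(139 - 426)) + 171875)) = 1/((-362 - 31635) + ((786/838 + (899 + 23 - 2982)/(-287)) + 171875)) = 1/(-31997 + (((1/838)*786 - 1/287*(-2060)) + 171875)) = 1/(-31997 + ((393/419 + 2060/287) + 171875)) = 1/(-31997 + (975931/120253 + 171875)) = 1/(-31997 + 20669460306/120253) = 1/(16821725065/120253) = 120253/16821725065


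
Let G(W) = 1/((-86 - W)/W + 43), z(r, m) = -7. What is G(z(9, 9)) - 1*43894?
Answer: -16679713/380 ≈ -43894.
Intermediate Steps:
G(W) = 1/(43 + (-86 - W)/W) (G(W) = 1/((-86 - W)/W + 43) = 1/(43 + (-86 - W)/W))
G(z(9, 9)) - 1*43894 = (½)*(-7)/(-43 + 21*(-7)) - 1*43894 = (½)*(-7)/(-43 - 147) - 43894 = (½)*(-7)/(-190) - 43894 = (½)*(-7)*(-1/190) - 43894 = 7/380 - 43894 = -16679713/380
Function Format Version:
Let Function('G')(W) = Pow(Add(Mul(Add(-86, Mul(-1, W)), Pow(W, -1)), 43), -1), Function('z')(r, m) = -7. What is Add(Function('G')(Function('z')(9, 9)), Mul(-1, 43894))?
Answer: Rational(-16679713, 380) ≈ -43894.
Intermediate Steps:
Function('G')(W) = Pow(Add(43, Mul(Pow(W, -1), Add(-86, Mul(-1, W)))), -1) (Function('G')(W) = Pow(Add(Mul(Pow(W, -1), Add(-86, Mul(-1, W))), 43), -1) = Pow(Add(43, Mul(Pow(W, -1), Add(-86, Mul(-1, W)))), -1))
Add(Function('G')(Function('z')(9, 9)), Mul(-1, 43894)) = Add(Mul(Rational(1, 2), -7, Pow(Add(-43, Mul(21, -7)), -1)), Mul(-1, 43894)) = Add(Mul(Rational(1, 2), -7, Pow(Add(-43, -147), -1)), -43894) = Add(Mul(Rational(1, 2), -7, Pow(-190, -1)), -43894) = Add(Mul(Rational(1, 2), -7, Rational(-1, 190)), -43894) = Add(Rational(7, 380), -43894) = Rational(-16679713, 380)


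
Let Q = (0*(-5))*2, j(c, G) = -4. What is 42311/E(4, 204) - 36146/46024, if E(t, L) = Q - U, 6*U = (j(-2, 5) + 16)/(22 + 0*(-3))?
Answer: -973662375/2092 ≈ -4.6542e+5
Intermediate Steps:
Q = 0 (Q = 0*2 = 0)
U = 1/11 (U = ((-4 + 16)/(22 + 0*(-3)))/6 = (12/(22 + 0))/6 = (12/22)/6 = (12*(1/22))/6 = (⅙)*(6/11) = 1/11 ≈ 0.090909)
E(t, L) = -1/11 (E(t, L) = 0 - 1*1/11 = 0 - 1/11 = -1/11)
42311/E(4, 204) - 36146/46024 = 42311/(-1/11) - 36146/46024 = 42311*(-11) - 36146*1/46024 = -465421 - 1643/2092 = -973662375/2092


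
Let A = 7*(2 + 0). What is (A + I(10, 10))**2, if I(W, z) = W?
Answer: 576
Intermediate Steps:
A = 14 (A = 7*2 = 14)
(A + I(10, 10))**2 = (14 + 10)**2 = 24**2 = 576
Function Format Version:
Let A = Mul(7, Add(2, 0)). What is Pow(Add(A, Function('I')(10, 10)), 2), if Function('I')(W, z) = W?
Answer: 576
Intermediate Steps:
A = 14 (A = Mul(7, 2) = 14)
Pow(Add(A, Function('I')(10, 10)), 2) = Pow(Add(14, 10), 2) = Pow(24, 2) = 576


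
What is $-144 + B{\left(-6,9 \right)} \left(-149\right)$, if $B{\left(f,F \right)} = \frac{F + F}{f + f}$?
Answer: $\frac{159}{2} \approx 79.5$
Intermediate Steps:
$B{\left(f,F \right)} = \frac{F}{f}$ ($B{\left(f,F \right)} = \frac{2 F}{2 f} = 2 F \frac{1}{2 f} = \frac{F}{f}$)
$-144 + B{\left(-6,9 \right)} \left(-149\right) = -144 + \frac{9}{-6} \left(-149\right) = -144 + 9 \left(- \frac{1}{6}\right) \left(-149\right) = -144 - - \frac{447}{2} = -144 + \frac{447}{2} = \frac{159}{2}$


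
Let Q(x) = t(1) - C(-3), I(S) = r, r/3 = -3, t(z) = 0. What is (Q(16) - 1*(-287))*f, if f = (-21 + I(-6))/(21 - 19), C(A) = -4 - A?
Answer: -4320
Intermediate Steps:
r = -9 (r = 3*(-3) = -9)
I(S) = -9
Q(x) = 1 (Q(x) = 0 - (-4 - 1*(-3)) = 0 - (-4 + 3) = 0 - 1*(-1) = 0 + 1 = 1)
f = -15 (f = (-21 - 9)/(21 - 19) = -30/2 = -30*½ = -15)
(Q(16) - 1*(-287))*f = (1 - 1*(-287))*(-15) = (1 + 287)*(-15) = 288*(-15) = -4320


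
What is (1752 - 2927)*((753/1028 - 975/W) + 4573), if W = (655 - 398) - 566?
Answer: -569427549425/105884 ≈ -5.3778e+6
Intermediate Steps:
W = -309 (W = 257 - 566 = -309)
(1752 - 2927)*((753/1028 - 975/W) + 4573) = (1752 - 2927)*((753/1028 - 975/(-309)) + 4573) = -1175*((753*(1/1028) - 975*(-1/309)) + 4573) = -1175*((753/1028 + 325/103) + 4573) = -1175*(411659/105884 + 4573) = -1175*484619191/105884 = -569427549425/105884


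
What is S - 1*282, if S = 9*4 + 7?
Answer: -239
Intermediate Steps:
S = 43 (S = 36 + 7 = 43)
S - 1*282 = 43 - 1*282 = 43 - 282 = -239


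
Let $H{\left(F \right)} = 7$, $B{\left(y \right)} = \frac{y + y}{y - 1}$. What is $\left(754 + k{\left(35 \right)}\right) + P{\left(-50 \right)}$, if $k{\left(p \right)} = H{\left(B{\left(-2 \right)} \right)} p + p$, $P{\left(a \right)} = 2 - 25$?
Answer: $1011$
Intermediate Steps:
$P{\left(a \right)} = -23$ ($P{\left(a \right)} = 2 - 25 = -23$)
$B{\left(y \right)} = \frac{2 y}{-1 + y}$
$k{\left(p \right)} = 8 p$ ($k{\left(p \right)} = 7 p + p = 8 p$)
$\left(754 + k{\left(35 \right)}\right) + P{\left(-50 \right)} = \left(754 + 8 \cdot 35\right) - 23 = \left(754 + 280\right) - 23 = 1034 - 23 = 1011$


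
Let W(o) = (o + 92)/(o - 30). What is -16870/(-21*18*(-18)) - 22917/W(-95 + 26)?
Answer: 1102600823/11178 ≈ 98640.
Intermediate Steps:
W(o) = (92 + o)/(-30 + o)
-16870/(-21*18*(-18)) - 22917/W(-95 + 26) = -16870/(-21*18*(-18)) - 22917*(-30 + (-95 + 26))/(92 + (-95 + 26)) = -16870/((-378*(-18))) - 22917*(-30 - 69)/(92 - 69) = -16870/6804 - 22917/(23/(-99)) = -16870*1/6804 - 22917/((-1/99*23)) = -1205/486 - 22917/(-23/99) = -1205/486 - 22917*(-99/23) = -1205/486 + 2268783/23 = 1102600823/11178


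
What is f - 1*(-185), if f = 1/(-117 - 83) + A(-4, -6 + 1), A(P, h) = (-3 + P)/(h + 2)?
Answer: 112397/600 ≈ 187.33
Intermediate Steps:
A(P, h) = (-3 + P)/(2 + h)
f = 1397/600 (f = 1/(-117 - 83) + (-3 - 4)/(2 + (-6 + 1)) = 1/(-200) - 7/(2 - 5) = -1/200 - 7/(-3) = -1/200 - 1/3*(-7) = -1/200 + 7/3 = 1397/600 ≈ 2.3283)
f - 1*(-185) = 1397/600 - 1*(-185) = 1397/600 + 185 = 112397/600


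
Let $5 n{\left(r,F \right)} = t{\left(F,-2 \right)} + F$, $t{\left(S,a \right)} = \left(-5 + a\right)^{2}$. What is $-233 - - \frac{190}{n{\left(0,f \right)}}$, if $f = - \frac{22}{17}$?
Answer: $- \frac{172813}{811} \approx -213.09$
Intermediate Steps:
$f = - \frac{22}{17}$ ($f = \left(-22\right) \frac{1}{17} = - \frac{22}{17} \approx -1.2941$)
$n{\left(r,F \right)} = \frac{49}{5} + \frac{F}{5}$ ($n{\left(r,F \right)} = \frac{\left(-5 - 2\right)^{2} + F}{5} = \frac{\left(-7\right)^{2} + F}{5} = \frac{49 + F}{5} = \frac{49}{5} + \frac{F}{5}$)
$-233 - - \frac{190}{n{\left(0,f \right)}} = -233 - - \frac{190}{\frac{49}{5} + \frac{1}{5} \left(- \frac{22}{17}\right)} = -233 - - \frac{190}{\frac{49}{5} - \frac{22}{85}} = -233 - - \frac{190}{\frac{811}{85}} = -233 - \left(-190\right) \frac{85}{811} = -233 - - \frac{16150}{811} = -233 + \frac{16150}{811} = - \frac{172813}{811}$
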